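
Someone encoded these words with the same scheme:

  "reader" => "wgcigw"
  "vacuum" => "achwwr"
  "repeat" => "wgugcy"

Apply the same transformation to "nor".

sqw

Vowels shift forward by 2 and consonants shift forward by 5.
For nor: n(cons)+5=s, o(vowel)+2=q, r(cons)+5=w.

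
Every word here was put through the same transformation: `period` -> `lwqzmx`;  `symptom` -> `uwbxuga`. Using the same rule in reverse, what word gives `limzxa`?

The output letters match the input read backwards, each shifted +8: period reversed is doirep. Two steps: reverse the string, then apply a Caesar shift of +8.
Reversing it on limzxa: shift back: l−8=d, i−8=a, m−8=e, z−8=r, x−8=p, a−8=s → daerps; then reverse → spread.

spread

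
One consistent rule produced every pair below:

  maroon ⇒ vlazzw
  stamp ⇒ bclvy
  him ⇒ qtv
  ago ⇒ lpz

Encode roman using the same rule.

The rule splits by letter class: vowels +11, consonants +9.
Applying it to roman: r(cons)+9=a, o(vowel)+11=z, m(cons)+9=v, a(vowel)+11=l, n(cons)+9=w.

azvlw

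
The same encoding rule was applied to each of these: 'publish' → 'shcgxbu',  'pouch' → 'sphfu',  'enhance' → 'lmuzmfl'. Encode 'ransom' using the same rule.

yzmbpj

Each letter's alphabet position (a=0..z=25) is mapped through 3·x+25 mod 26 — an affine cipher.
For ransom: r(17)→3·17+25≡24=y; a(0)→3·0+25≡25=z; n(13)→3·13+25≡12=m; s(18)→3·18+25≡1=b; o(14)→3·14+25≡15=p; m(12)→3·12+25≡9=j (all mod 26).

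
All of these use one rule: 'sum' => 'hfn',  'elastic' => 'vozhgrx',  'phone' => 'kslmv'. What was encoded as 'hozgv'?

slate

Each pair mirrors across the alphabet (s↔h, u↔f, m↔n): positions sum to 25. Letters are reflected about the middle of the alphabet (position → 25−position): Atbash.
Decoding hozgv: h↔s, o↔l, z↔a, g↔t, v↔e.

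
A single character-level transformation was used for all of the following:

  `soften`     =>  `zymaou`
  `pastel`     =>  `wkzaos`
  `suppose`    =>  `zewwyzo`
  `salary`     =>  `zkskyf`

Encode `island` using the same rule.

szskuk

Vowels shift forward by 10 and consonants shift forward by 7.
Applying it to island: i(vowel)+10=s, s(cons)+7=z, l(cons)+7=s, a(vowel)+10=k, n(cons)+7=u, d(cons)+7=k.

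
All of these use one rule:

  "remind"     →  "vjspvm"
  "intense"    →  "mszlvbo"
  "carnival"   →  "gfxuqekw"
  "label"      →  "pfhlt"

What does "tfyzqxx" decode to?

In remind: r→v is +4, e→j is +5, m→s is +6, i→p is +7 — the shift increases by 1 each position. Each letter shifts forward by (position + 4), i.e. 4, 5, 6, … — the shift grows by one for each successive letter.
Reversing it on tfyzqxx: t−4=p, f−5=a, y−6=s, z−7=s, q−8=i, x−9=o, x−10=n.

passion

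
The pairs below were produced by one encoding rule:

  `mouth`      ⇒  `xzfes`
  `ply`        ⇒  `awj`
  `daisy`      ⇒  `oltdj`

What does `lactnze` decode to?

Every letter moves 11 places later in the alphabet, wrapping around z→a.
Reversing it on lactnze: l−11=a, a−11=p, c−11=r, t−11=i, n−11=c, z−11=o, e−11=t.

apricot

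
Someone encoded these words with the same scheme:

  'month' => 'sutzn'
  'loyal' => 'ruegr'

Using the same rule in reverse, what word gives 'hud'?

box

This is a Caesar cipher with shift 6.
Undoing it on hud: h−6=b, u−6=o, d−6=x.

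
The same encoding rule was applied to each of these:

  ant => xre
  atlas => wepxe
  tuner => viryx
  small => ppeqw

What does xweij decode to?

feast

The output letters match the input read backwards, each shifted +4: ant reversed is tna. Two steps: reverse the string, then apply a Caesar shift of +4.
Decoding xweij: shift back: x−4=t, w−4=s, e−4=a, i−4=e, j−4=f → tsaef; then reverse → feast.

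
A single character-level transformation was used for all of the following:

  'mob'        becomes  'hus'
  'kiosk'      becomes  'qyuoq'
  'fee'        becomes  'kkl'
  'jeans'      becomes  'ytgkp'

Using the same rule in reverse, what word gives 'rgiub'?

Read the word backwards and shift each letter +6.
Decoding rgiub: shift back: r−6=l, g−6=a, i−6=c, u−6=o, b−6=v → lacov; then reverse → vocal.

vocal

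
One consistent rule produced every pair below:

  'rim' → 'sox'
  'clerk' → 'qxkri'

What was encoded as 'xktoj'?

diner

The output letters match the input read backwards, each shifted +6: rim reversed is mir. The word is reversed, then every letter is shifted forward by 6.
Reversing it on xktoj: shift back: x−6=r, k−6=e, t−6=n, o−6=i, j−6=d → renid; then reverse → diner.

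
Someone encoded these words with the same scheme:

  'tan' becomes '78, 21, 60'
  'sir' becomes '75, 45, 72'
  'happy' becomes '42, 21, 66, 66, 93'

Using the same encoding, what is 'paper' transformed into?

66, 21, 66, 33, 72

With a=1..z=26, the number is 3·pos + 18.
On paper: p=16→66, a=1→21, p=16→66, e=5→33, r=18→72.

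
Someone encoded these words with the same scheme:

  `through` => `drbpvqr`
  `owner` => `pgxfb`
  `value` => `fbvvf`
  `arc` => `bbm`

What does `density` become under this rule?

Two shifts are in play — +1 for a/e/i/o/u, +10 for every other letter.
Applying it to density: d(cons)+10=n, e(vowel)+1=f, n(cons)+10=x, s(cons)+10=c, i(vowel)+1=j, t(cons)+10=d, y(cons)+10=i.

nfxcjdi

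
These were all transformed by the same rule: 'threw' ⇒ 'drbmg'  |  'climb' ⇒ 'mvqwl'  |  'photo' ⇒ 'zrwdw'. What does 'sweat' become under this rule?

The shift depends on letter class: consonant t→d is +10, but vowel e→m is +8. Two shifts are in play — +8 for a/e/i/o/u, +10 for every other letter.
For sweat: s(cons)+10=c, w(cons)+10=g, e(vowel)+8=m, a(vowel)+8=i, t(cons)+10=d.

cgmid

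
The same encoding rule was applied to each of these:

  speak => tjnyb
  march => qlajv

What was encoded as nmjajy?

parade

The output letters match the input read backwards, each shifted +9: speak reversed is kaeps. Two steps: reverse the string, then apply a Caesar shift of +9.
Decoding nmjajy: shift back: n−9=e, m−9=d, j−9=a, a−9=r, j−9=a, y−9=p → edarap; then reverse → parade.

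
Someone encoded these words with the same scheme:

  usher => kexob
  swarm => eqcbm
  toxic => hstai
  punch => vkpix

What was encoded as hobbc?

u(20)→k(10) and s(18)→e(4) fit y≡3x+2 (mod 26); the inverse of 3 mod 26 is 9. Each letter's alphabet position (a=0..z=25) is mapped through 3·x+2 mod 26 — an affine cipher.
Undoing it on hobbc: h(7)→9·(7−2)≡19=t; o(14)→9·(14−2)≡4=e; b(1)→9·(1−2)≡17=r; b(1)→9·(1−2)≡17=r; c(2)→9·(2−2)≡0=a (all mod 26).

terra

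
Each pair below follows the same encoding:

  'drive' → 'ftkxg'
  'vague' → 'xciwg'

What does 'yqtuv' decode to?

worst

Compare letters: d→f is +2, r→t is +2, i→k is +2 — a constant shift. Each letter is shifted forward by 2 in the alphabet (a Caesar shift of +2).
Undoing it on yqtuv: y−2=w, q−2=o, t−2=r, u−2=s, v−2=t.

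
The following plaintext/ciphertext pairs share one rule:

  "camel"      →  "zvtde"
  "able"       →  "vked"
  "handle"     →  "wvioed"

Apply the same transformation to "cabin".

zvkli

c(2)→z(25) and a(0)→v(21) fit y≡15x+21 (mod 26); the inverse of 15 mod 26 is 7. This is an affine cipher: with a=0,…,z=25, each position x becomes (15x+21) mod 26.
On cabin: c(2)→15·2+21≡25=z; a(0)→15·0+21≡21=v; b(1)→15·1+21≡10=k; i(8)→15·8+21≡11=l; n(13)→15·13+21≡8=i (all mod 26).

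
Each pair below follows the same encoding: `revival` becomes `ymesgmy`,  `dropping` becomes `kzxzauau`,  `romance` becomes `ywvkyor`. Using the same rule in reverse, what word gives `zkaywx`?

Each letter shifts forward by (position + 7), i.e. 7, 8, 9, … — the shift grows by one for each successive letter.
Decoding zkaywx: z−7=s, k−8=c, a−9=r, y−10=o, w−11=l, x−12=l.

scroll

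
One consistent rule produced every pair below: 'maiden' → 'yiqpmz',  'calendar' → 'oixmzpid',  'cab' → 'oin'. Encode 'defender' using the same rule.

pmrmzpmd

The shift depends on letter class: consonant m→y is +12, but vowel a→i is +8. Two shifts are in play — +8 for a/e/i/o/u, +12 for every other letter.
On defender: d(cons)+12=p, e(vowel)+8=m, f(cons)+12=r, e(vowel)+8=m, n(cons)+12=z, d(cons)+12=p, e(vowel)+8=m, r(cons)+12=d.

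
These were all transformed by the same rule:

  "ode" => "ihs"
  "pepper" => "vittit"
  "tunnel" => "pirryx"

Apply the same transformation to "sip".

tmw

Two steps: reverse the string, then apply a Caesar shift of +4.
For sip: reverse → pis; then shift: p+4=t, i+4=m, s+4=w.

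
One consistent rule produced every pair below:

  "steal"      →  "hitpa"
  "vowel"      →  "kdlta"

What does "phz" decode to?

ask

Compare letters: s→h is +15, t→i is +15, e→t is +15 — a constant shift. Each letter is shifted forward by 15 in the alphabet (a Caesar shift of +15).
Undoing it on phz: p−15=a, h−15=s, z−15=k.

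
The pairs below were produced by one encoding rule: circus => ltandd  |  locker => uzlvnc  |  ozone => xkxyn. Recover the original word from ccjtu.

trail

Shifts by position in circus: pos 0: c→l (+9), pos 1: i→t (+11), pos 2: r→a (+9), pos 3: c→n (+11) — repeating every 2. It's a Vigenère-style cipher with numeric key [9,11]: position i shifts by key[i mod 2].
Reversing it on ccjtu: c−9=t, c−11=r, j−9=a, t−11=i, u−9=l.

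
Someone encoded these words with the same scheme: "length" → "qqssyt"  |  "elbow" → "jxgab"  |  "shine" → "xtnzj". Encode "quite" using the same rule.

vgnfj

It's a Vigenère-style cipher with numeric key [5,12]: position i shifts by key[i mod 2].
On quite: q+5=v, u+12=g, i+5=n, t+12=f, e+5=j.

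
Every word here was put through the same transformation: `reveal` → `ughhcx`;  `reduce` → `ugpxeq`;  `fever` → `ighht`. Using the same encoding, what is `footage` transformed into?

Shifts by position in reveal: pos 0: r→u (+3), pos 1: e→g (+2), pos 2: v→h (+12), pos 3: e→h (+3), pos 4: a→c (+2), pos 5: l→x (+12) — repeating every 3. A repeating key of period 3 is used — shifts +3, +2, +12 over and over.
Applying it to footage: f+3=i, o+2=q, o+12=a, t+3=w, a+2=c, g+12=s, e+3=h.

iqawcsh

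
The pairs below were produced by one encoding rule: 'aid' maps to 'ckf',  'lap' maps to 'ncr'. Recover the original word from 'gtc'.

era

Compare letters: a→c is +2, i→k is +2, d→f is +2 — a constant shift. This is a Caesar cipher with shift 2.
Decoding gtc: g−2=e, t−2=r, c−2=a.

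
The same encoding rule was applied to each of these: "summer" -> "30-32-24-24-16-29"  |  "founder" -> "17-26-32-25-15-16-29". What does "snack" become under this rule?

s is letter #19 and maps to 30: an offset of 11. The number is (letter's place in the alphabet, a=1) + 11.
Applying it to snack: s=19→30, n=14→25, a=1→12, c=3→14, k=11→22.

30-25-12-14-22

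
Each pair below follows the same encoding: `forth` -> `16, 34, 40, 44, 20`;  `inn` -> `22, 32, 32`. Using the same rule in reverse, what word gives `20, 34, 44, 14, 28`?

f(#6)→16 and o(#15)→34: differences scale by 2, so n = 2·pos + 4. Each letter becomes 2×(its alphabet position, a=1..z=26) + 4.
Undoing it on 20, 34, 44, 14, 28: 20→(20−4)÷2=8=h, 34→(34−4)÷2=15=o, 44→(44−4)÷2=20=t, 14→(14−4)÷2=5=e, 28→(28−4)÷2=12=l.

hotel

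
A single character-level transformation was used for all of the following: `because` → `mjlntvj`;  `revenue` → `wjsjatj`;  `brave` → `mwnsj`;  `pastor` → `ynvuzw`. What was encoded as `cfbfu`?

limit

b(1)→m(12) and e(4)→j(9) fit y≡25x+13 (mod 26); the inverse of 25 mod 26 is 25. This is an affine cipher: with a=0,…,z=25, each position x becomes (25x+13) mod 26.
Decoding cfbfu: c(2)→25·(2−13)≡11=l; f(5)→25·(5−13)≡8=i; b(1)→25·(1−13)≡12=m; f(5)→25·(5−13)≡8=i; u(20)→25·(20−13)≡19=t (all mod 26).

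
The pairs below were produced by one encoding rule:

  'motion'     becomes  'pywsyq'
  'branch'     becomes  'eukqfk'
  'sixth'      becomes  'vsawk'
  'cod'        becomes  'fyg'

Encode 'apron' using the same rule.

ksuyq

The shift depends on letter class: consonant m→p is +3, but vowel o→y is +10. The rule splits by letter class: vowels +10, consonants +3.
For apron: a(vowel)+10=k, p(cons)+3=s, r(cons)+3=u, o(vowel)+10=y, n(cons)+3=q.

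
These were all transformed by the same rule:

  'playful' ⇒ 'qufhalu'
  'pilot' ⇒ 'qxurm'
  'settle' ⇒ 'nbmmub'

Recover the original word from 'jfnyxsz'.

p(15)→q(16) and l(11)→u(20) fit y≡25x+5 (mod 26); the inverse of 25 mod 26 is 25. Treating letters as 0–25, the rule is x ↦ 25x + 5 (mod 26).
Decoding jfnyxsz: j(9)→25·(9−5)≡22=w; f(5)→25·(5−5)≡0=a; n(13)→25·(13−5)≡18=s; y(24)→25·(24−5)≡7=h; x(23)→25·(23−5)≡8=i; s(18)→25·(18−5)≡13=n; z(25)→25·(25−5)≡6=g (all mod 26).

washing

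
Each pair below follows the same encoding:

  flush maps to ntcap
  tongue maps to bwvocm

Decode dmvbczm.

venture

Compare letters: f→n is +8, l→t is +8, u→c is +8 — a constant shift. Every letter moves 8 places later in the alphabet, wrapping around z→a.
Decoding dmvbczm: d−8=v, m−8=e, v−8=n, b−8=t, c−8=u, z−8=r, m−8=e.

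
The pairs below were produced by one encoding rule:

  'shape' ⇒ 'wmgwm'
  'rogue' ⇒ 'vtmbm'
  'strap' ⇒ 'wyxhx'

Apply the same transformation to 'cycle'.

gdism

Each letter shifts forward by (position + 4), i.e. 4, 5, 6, … — the shift grows by one for each successive letter.
For cycle: c+4=g, y+5=d, c+6=i, l+7=s, e+8=m.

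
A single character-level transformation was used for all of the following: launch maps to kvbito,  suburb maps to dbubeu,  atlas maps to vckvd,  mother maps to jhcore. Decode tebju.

crumb

l(11)→k(10) and a(0)→v(21) fit y≡25x+21 (mod 26); the inverse of 25 mod 26 is 25. Treating letters as 0–25, the rule is x ↦ 25x + 21 (mod 26).
Decoding tebju: t(19)→25·(19−21)≡2=c; e(4)→25·(4−21)≡17=r; b(1)→25·(1−21)≡20=u; j(9)→25·(9−21)≡12=m; u(20)→25·(20−21)≡1=b (all mod 26).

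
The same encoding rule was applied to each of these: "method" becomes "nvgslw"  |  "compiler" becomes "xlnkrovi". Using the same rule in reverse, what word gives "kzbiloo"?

payroll

Each pair mirrors across the alphabet (m↔n, e↔v, t↔g): positions sum to 25. This is the alphabet-reversal cipher (Atbash): a becomes z, b becomes y, etc.
Undoing it on kzbiloo: k↔p, z↔a, b↔y, i↔r, l↔o, o↔l, o↔l.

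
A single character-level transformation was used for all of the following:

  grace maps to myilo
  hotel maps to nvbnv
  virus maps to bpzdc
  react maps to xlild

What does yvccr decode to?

In grace: g→m is +6, r→y is +7, a→i is +8, c→l is +9 — the shift increases by 1 each position. Letter i (0-indexed) is shifted by i+6, so successive shifts are 6, 7, 8, ….
Reversing it on yvccr: y−6=s, v−7=o, c−8=u, c−9=t, r−10=h.

south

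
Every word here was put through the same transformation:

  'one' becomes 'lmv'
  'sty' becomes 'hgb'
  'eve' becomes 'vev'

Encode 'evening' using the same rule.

vevmrmt

Each pair mirrors across the alphabet (o↔l, n↔m, e↔v): positions sum to 25. This is the alphabet-reversal cipher (Atbash): a becomes z, b becomes y, etc.
For evening: e↔v, v↔e, e↔v, n↔m, i↔r, n↔m, g↔t.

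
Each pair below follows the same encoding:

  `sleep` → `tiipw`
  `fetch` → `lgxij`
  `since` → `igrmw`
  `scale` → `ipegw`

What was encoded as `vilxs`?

other

The output letters match the input read backwards, each shifted +4: sleep reversed is peels. Read the word backwards and shift each letter +4.
Decoding vilxs: shift back: v−4=r, i−4=e, l−4=h, x−4=t, s−4=o → rehto; then reverse → other.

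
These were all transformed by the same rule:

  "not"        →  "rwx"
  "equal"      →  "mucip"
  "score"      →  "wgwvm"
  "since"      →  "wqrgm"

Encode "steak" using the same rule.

wxmio

The shift depends on letter class: consonant n→r is +4, but vowel o→w is +8. Two shifts are in play — +8 for a/e/i/o/u, +4 for every other letter.
Applying it to steak: s(cons)+4=w, t(cons)+4=x, e(vowel)+8=m, a(vowel)+8=i, k(cons)+4=o.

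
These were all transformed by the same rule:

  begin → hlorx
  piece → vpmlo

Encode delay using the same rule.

In begin: b→h is +6, e→l is +7, g→o is +8, i→r is +9 — the shift increases by 1 each position. The shift increases by 1 at each position, starting from +6: 6, 7, 8, ….
On delay: d+6=j, e+7=l, l+8=t, a+9=j, y+10=i.

jltji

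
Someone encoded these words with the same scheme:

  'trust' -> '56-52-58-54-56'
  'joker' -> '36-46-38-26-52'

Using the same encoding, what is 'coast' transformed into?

22-46-18-54-56

t(#20)→56 and r(#18)→52: differences scale by 2, so n = 2·pos + 16. Each letter becomes 2×(its alphabet position, a=1..z=26) + 16.
For coast: c=3→22, o=15→46, a=1→18, s=19→54, t=20→56.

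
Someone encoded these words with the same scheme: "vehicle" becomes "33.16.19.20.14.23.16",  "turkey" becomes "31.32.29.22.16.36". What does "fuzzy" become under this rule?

17.32.37.37.36

Letters become their 1-based position plus 11 (so a→12, b→13, …).
Applying it to fuzzy: f=6→17, u=21→32, z=26→37, z=26→37, y=25→36.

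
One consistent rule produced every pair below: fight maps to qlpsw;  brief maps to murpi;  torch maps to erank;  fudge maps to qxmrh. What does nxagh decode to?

curve

A repeating key of period 3 is used — shifts +11, +3, +9 over and over.
Undoing it on nxagh: n−11=c, x−3=u, a−9=r, g−11=v, h−3=e.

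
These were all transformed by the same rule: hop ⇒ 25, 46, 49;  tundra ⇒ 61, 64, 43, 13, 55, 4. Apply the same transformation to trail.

61, 55, 4, 28, 37

h(#8)→25 and o(#15)→46: differences scale by 3, so n = 3·pos + 1. With a=1..z=26, the number is 3·pos + 1.
Applying it to trail: t=20→61, r=18→55, a=1→4, i=9→28, l=12→37.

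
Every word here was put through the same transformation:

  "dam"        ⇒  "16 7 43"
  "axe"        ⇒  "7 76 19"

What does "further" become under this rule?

22 67 58 64 28 19 58

d(#4)→16 and a(#1)→7: differences scale by 3, so n = 3·pos + 4. Each letter becomes 3×(its alphabet position, a=1..z=26) + 4.
On further: f=6→22, u=21→67, r=18→58, t=20→64, h=8→28, e=5→19, r=18→58.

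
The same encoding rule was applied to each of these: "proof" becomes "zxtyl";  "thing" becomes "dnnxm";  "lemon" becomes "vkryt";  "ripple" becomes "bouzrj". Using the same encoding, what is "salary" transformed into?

cgqkxd

Shifts by position in proof: pos 0: p→z (+10), pos 1: r→x (+6), pos 2: o→t (+5), pos 3: o→y (+10), pos 4: f→l (+6) — repeating every 3. It's a Vigenère-style cipher with numeric key [10,6,5]: position i shifts by key[i mod 3].
For salary: s+10=c, a+6=g, l+5=q, a+10=k, r+6=x, y+5=d.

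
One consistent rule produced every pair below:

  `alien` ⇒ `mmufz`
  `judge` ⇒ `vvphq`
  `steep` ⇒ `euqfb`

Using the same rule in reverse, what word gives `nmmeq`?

Shifts by position in alien: pos 0: a→m (+12), pos 1: l→m (+1), pos 2: i→u (+12), pos 3: e→f (+1) — repeating every 2. It's a Vigenère-style cipher with numeric key [12,1]: position i shifts by key[i mod 2].
Reversing it on nmmeq: n−12=b, m−1=l, m−12=a, e−1=d, q−12=e.

blade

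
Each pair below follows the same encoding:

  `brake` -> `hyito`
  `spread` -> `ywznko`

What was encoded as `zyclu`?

truck

In brake: b→h is +6, r→y is +7, a→i is +8, k→t is +9 — the shift increases by 1 each position. Letter i (0-indexed) is shifted by i+6, so successive shifts are 6, 7, 8, ….
Reversing it on zyclu: z−6=t, y−7=r, c−8=u, l−9=c, u−10=k.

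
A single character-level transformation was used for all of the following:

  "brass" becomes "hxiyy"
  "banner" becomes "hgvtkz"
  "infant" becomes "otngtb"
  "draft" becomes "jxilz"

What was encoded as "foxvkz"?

zipper

Shifts by position in brass: pos 0: b→h (+6), pos 1: r→x (+6), pos 2: a→i (+8), pos 3: s→y (+6), pos 4: s→y (+6) — repeating every 3. A repeating key of period 3 is used — shifts +6, +6, +8 over and over.
Undoing it on foxvkz: f−6=z, o−6=i, x−8=p, v−6=p, k−6=e, z−8=r.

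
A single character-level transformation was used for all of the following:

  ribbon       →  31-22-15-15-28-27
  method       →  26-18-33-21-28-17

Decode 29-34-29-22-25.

pupil

r is letter #18 and maps to 31: an offset of 13. The number is (letter's place in the alphabet, a=1) + 13.
Undoing it on 29-34-29-22-25: 29→(29−13)÷1=16=p, 34→(34−13)÷1=21=u, 29→(29−13)÷1=16=p, 22→(22−13)÷1=9=i, 25→(25−13)÷1=12=l.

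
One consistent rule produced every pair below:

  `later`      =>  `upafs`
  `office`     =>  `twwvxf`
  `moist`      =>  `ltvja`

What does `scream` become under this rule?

jxsfpl

l(11)→u(20) and a(0)→p(15) fit y≡17x+15 (mod 26); the inverse of 17 mod 26 is 23. This is an affine cipher: with a=0,…,z=25, each position x becomes (17x+15) mod 26.
For scream: s(18)→17·18+15≡9=j; c(2)→17·2+15≡23=x; r(17)→17·17+15≡18=s; e(4)→17·4+15≡5=f; a(0)→17·0+15≡15=p; m(12)→17·12+15≡11=l (all mod 26).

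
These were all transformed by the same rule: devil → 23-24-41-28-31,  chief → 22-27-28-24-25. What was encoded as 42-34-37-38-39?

d is letter #4 and maps to 23: an offset of 19. Each letter is replaced by its alphabet position (a=1..z=26) + 19.
Decoding 42-34-37-38-39: 42→(42−19)÷1=23=w, 34→(34−19)÷1=15=o, 37→(37−19)÷1=18=r, 38→(38−19)÷1=19=s, 39→(39−19)÷1=20=t.

worst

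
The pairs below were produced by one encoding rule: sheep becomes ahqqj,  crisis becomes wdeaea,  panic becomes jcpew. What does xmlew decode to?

toxic

s(18)→a(0) and h(7)→h(7) fit y≡23x+2 (mod 26); the inverse of 23 mod 26 is 17. Each letter's alphabet position (a=0..z=25) is mapped through 23·x+2 mod 26 — an affine cipher.
Decoding xmlew: x(23)→17·(23−2)≡19=t; m(12)→17·(12−2)≡14=o; l(11)→17·(11−2)≡23=x; e(4)→17·(4−2)≡8=i; w(22)→17·(22−2)≡2=c (all mod 26).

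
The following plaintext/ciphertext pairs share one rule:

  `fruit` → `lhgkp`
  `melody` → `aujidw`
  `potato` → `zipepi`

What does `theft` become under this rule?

ptulp

f(5)→l(11) and r(17)→h(7) fit y≡17x+4 (mod 26); the inverse of 17 mod 26 is 23. Each letter's alphabet position (a=0..z=25) is mapped through 17·x+4 mod 26 — an affine cipher.
On theft: t(19)→17·19+4≡15=p; h(7)→17·7+4≡19=t; e(4)→17·4+4≡20=u; f(5)→17·5+4≡11=l; t(19)→17·19+4≡15=p (all mod 26).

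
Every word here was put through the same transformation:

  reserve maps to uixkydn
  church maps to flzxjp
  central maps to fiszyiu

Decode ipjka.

fleet

Each letter shifts forward by (position + 3), i.e. 3, 4, 5, … — the shift grows by one for each successive letter.
Undoing it on ipjka: i−3=f, p−4=l, j−5=e, k−6=e, a−7=t.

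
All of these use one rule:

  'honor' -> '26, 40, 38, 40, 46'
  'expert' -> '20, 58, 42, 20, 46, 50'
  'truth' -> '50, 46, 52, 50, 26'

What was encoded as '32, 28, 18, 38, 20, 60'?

kidney

h(#8)→26 and o(#15)→40: differences scale by 2, so n = 2·pos + 10. Each letter becomes 2×(its alphabet position, a=1..z=26) + 10.
Reversing it on 32, 28, 18, 38, 20, 60: 32→(32−10)÷2=11=k, 28→(28−10)÷2=9=i, 18→(18−10)÷2=4=d, 38→(38−10)÷2=14=n, 20→(20−10)÷2=5=e, 60→(60−10)÷2=25=y.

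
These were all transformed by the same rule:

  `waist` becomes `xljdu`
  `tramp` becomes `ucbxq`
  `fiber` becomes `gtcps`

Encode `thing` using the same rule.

A repeating key of period 2 is used — shifts +1, +11 over and over.
On thing: t+1=u, h+11=s, i+1=j, n+11=y, g+1=h.

usjyh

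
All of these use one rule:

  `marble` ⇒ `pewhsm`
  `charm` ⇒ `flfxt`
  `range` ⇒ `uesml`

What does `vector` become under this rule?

yihzvz

In marble: m→p is +3, a→e is +4, r→w is +5, b→h is +6 — the shift increases by 1 each position. Each letter shifts forward by (position + 3), i.e. 3, 4, 5, … — the shift grows by one for each successive letter.
Applying it to vector: v+3=y, e+4=i, c+5=h, t+6=z, o+7=v, r+8=z.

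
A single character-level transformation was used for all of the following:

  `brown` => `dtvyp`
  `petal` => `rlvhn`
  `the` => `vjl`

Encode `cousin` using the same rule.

evbupp

The shift depends on letter class: consonant b→d is +2, but vowel o→v is +7. The rule splits by letter class: vowels +7, consonants +2.
Applying it to cousin: c(cons)+2=e, o(vowel)+7=v, u(vowel)+7=b, s(cons)+2=u, i(vowel)+7=p, n(cons)+2=p.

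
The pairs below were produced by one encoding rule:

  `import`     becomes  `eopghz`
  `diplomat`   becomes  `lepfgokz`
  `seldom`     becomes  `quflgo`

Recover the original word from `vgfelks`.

Treating letters as 0–25, the rule is x ↦ 9x + 10 (mod 26).
Reversing it on vgfelks: v(21)→3·(21−10)≡7=h; g(6)→3·(6−10)≡14=o; f(5)→3·(5−10)≡11=l; e(4)→3·(4−10)≡8=i; l(11)→3·(11−10)≡3=d; k(10)→3·(10−10)≡0=a; s(18)→3·(18−10)≡24=y (all mod 26).

holiday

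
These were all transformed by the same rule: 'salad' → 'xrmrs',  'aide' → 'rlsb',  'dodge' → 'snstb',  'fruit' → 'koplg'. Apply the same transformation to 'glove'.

tmnyb

s(18)→x(23) and a(0)→r(17) fit y≡9x+17 (mod 26); the inverse of 9 mod 26 is 3. Each letter's alphabet position (a=0..z=25) is mapped through 9·x+17 mod 26 — an affine cipher.
For glove: g(6)→9·6+17≡19=t; l(11)→9·11+17≡12=m; o(14)→9·14+17≡13=n; v(21)→9·21+17≡24=y; e(4)→9·4+17≡1=b (all mod 26).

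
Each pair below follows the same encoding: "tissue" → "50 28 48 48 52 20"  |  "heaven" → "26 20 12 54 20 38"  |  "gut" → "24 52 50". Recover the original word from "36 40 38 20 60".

The formula is n = 2×(alphabet index, a=1) + 10.
Decoding 36 40 38 20 60: 36→(36−10)÷2=13=m, 40→(40−10)÷2=15=o, 38→(38−10)÷2=14=n, 20→(20−10)÷2=5=e, 60→(60−10)÷2=25=y.

money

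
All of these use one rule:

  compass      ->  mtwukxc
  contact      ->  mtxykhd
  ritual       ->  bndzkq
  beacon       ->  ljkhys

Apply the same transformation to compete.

mtwuoyo

It's a Vigenère-style cipher with numeric key [10,5]: position i shifts by key[i mod 2].
Applying it to compete: c+10=m, o+5=t, m+10=w, p+5=u, e+10=o, t+5=y, e+10=o.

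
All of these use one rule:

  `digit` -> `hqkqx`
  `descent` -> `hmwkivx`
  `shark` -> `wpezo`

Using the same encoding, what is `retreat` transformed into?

Shifts by position in digit: pos 0: d→h (+4), pos 1: i→q (+8), pos 2: g→k (+4), pos 3: i→q (+8) — repeating every 2. The shifts repeat in a cycle of length 2: positions 0,1,… shift by +4, +8, then the pattern repeats.
On retreat: r+4=v, e+8=m, t+4=x, r+8=z, e+4=i, a+8=i, t+4=x.

vmxziix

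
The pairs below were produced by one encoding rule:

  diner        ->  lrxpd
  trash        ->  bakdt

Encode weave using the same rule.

Letter i (0-indexed) is shifted by i+8, so successive shifts are 8, 9, 10, ….
Applying it to weave: w+8=e, e+9=n, a+10=k, v+11=g, e+12=q.

enkgq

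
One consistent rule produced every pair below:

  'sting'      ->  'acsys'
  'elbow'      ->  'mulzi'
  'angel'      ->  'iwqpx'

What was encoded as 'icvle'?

In sting: s→a is +8, t→c is +9, i→s is +10, n→y is +11 — the shift increases by 1 each position. The shift increases by 1 at each position, starting from +8: 8, 9, 10, ….
Reversing it on icvle: i−8=a, c−9=t, v−10=l, l−11=a, e−12=s.

atlas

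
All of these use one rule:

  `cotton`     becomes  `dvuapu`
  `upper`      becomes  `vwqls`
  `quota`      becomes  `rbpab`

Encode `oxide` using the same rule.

Shifts by position in cotton: pos 0: c→d (+1), pos 1: o→v (+7), pos 2: t→u (+1), pos 3: t→a (+7) — repeating every 2. It's a Vigenère-style cipher with numeric key [1,7]: position i shifts by key[i mod 2].
For oxide: o+1=p, x+7=e, i+1=j, d+7=k, e+1=f.

pejkf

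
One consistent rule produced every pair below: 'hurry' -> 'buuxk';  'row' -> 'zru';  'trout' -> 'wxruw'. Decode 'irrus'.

The output letters match the input read backwards, each shifted +3: hurry reversed is yrruh. Two steps: reverse the string, then apply a Caesar shift of +3.
Reversing it on irrus: shift back: i−3=f, r−3=o, r−3=o, u−3=r, s−3=p → foorp; then reverse → proof.

proof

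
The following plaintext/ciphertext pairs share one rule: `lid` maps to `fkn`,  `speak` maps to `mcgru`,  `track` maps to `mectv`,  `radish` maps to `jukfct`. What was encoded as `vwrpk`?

input

The output letters match the input read backwards, each shifted +2: lid reversed is dil. The word is reversed, then every letter is shifted forward by 2.
Decoding vwrpk: shift back: v−2=t, w−2=u, r−2=p, p−2=n, k−2=i → tupni; then reverse → input.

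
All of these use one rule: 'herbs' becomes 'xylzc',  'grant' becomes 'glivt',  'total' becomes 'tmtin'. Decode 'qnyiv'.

clean

h(7)→x(23) and e(4)→y(24) fit y≡17x+8 (mod 26); the inverse of 17 mod 26 is 23. This is an affine cipher: with a=0,…,z=25, each position x becomes (17x+8) mod 26.
Undoing it on qnyiv: q(16)→23·(16−8)≡2=c; n(13)→23·(13−8)≡11=l; y(24)→23·(24−8)≡4=e; i(8)→23·(8−8)≡0=a; v(21)→23·(21−8)≡13=n (all mod 26).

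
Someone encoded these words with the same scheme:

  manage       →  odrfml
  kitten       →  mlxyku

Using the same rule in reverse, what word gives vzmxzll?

In manage: m→o is +2, a→d is +3, n→r is +4, a→f is +5 — the shift increases by 1 each position. Letter i (0-indexed) is shifted by i+2, so successive shifts are 2, 3, 4, ….
Decoding vzmxzll: v−2=t, z−3=w, m−4=i, x−5=s, z−6=t, l−7=e, l−8=d.

twisted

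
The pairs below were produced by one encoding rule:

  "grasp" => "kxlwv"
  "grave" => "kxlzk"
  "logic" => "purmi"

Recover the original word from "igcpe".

early

Shifts by position in grasp: pos 0: g→k (+4), pos 1: r→x (+6), pos 2: a→l (+11), pos 3: s→w (+4), pos 4: p→v (+6) — repeating every 3. The shifts repeat in a cycle of length 3: positions 0,1,… shift by +4, +6, +11, then the pattern repeats.
Reversing it on igcpe: i−4=e, g−6=a, c−11=r, p−4=l, e−6=y.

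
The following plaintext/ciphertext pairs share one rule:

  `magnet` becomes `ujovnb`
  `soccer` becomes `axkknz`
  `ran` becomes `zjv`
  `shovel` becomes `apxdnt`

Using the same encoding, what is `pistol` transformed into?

The shift depends on letter class: consonant m→u is +8, but vowel a→j is +9. The rule splits by letter class: vowels +9, consonants +8.
For pistol: p(cons)+8=x, i(vowel)+9=r, s(cons)+8=a, t(cons)+8=b, o(vowel)+9=x, l(cons)+8=t.

xrabxt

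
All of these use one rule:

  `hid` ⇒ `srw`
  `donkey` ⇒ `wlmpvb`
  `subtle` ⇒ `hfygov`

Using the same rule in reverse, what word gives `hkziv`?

Each pair mirrors across the alphabet (h↔s, i↔r, d↔w): positions sum to 25. This is the alphabet-reversal cipher (Atbash): a becomes z, b becomes y, etc.
Decoding hkziv: h↔s, k↔p, z↔a, i↔r, v↔e.

spare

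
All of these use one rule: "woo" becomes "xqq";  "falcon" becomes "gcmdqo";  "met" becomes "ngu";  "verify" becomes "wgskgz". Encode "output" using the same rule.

qwuqwu

The shift depends on letter class: consonant w→x is +1, but vowel o→q is +2. Two shifts are in play — +2 for a/e/i/o/u, +1 for every other letter.
For output: o(vowel)+2=q, u(vowel)+2=w, t(cons)+1=u, p(cons)+1=q, u(vowel)+2=w, t(cons)+1=u.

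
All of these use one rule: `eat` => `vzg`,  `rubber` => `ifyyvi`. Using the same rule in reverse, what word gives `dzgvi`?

water

Each pair mirrors across the alphabet (e↔v, a↔z, t↔g): positions sum to 25. Letters are reflected about the middle of the alphabet (position → 25−position): Atbash.
Undoing it on dzgvi: d↔w, z↔a, g↔t, v↔e, i↔r.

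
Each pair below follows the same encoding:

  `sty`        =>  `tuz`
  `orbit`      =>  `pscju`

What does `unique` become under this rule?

Compare letters: s→t is +1, t→u is +1, y→z is +1 — a constant shift. Each letter is shifted forward by 1 in the alphabet (a Caesar shift of +1).
On unique: u+1=v, n+1=o, i+1=j, q+1=r, u+1=v, e+1=f.

vojrvf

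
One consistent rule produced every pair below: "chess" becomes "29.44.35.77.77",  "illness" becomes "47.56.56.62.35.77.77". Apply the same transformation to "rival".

74.47.86.23.56

c(#3)→29 and h(#8)→44: differences scale by 3, so n = 3·pos + 20. The formula is n = 3×(alphabet index, a=1) + 20.
On rival: r=18→74, i=9→47, v=22→86, a=1→23, l=12→56.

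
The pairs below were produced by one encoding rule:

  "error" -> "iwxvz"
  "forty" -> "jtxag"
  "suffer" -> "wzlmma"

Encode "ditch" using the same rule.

In error: e→i is +4, r→w is +5, r→x is +6, o→v is +7 — the shift increases by 1 each position. The shift increases by 1 at each position, starting from +4: 4, 5, 6, ….
On ditch: d+4=h, i+5=n, t+6=z, c+7=j, h+8=p.

hnzjp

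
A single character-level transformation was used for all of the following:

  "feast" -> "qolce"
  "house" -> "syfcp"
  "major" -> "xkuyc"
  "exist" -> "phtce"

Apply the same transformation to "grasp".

rblca

It's a Vigenère-style cipher with numeric key [11,10]: position i shifts by key[i mod 2].
Applying it to grasp: g+11=r, r+10=b, a+11=l, s+10=c, p+11=a.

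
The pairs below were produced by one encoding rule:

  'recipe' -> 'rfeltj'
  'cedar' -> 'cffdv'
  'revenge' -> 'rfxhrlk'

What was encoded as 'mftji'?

In recipe: r→r is +0, e→f is +1, c→e is +2, i→l is +3 — the shift increases by 1 each position. Letter i (0-indexed) is shifted by i+0, so successive shifts are 0, 1, 2, ….
Reversing it on mftji: m−0=m, f−1=e, t−2=r, j−3=g, i−4=e.

merge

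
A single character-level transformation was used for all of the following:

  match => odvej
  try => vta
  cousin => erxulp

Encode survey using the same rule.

uxtxha

The shift depends on letter class: consonant m→o is +2, but vowel a→d is +3. The rule splits by letter class: vowels +3, consonants +2.
Applying it to survey: s(cons)+2=u, u(vowel)+3=x, r(cons)+2=t, v(cons)+2=x, e(vowel)+3=h, y(cons)+2=a.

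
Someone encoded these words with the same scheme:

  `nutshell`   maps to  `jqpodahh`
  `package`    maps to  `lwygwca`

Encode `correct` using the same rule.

Compare letters: n→j is +22, u→q is +22, t→p is +22 — a constant shift. This is a Caesar cipher with shift 22.
For correct: c+22=y, o+22=k, r+22=n, r+22=n, e+22=a, c+22=y, t+22=p.

yknnayp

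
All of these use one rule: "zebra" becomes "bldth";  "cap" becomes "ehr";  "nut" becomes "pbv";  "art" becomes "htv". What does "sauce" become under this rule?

Vowels shift forward by 7 and consonants shift forward by 2.
Applying it to sauce: s(cons)+2=u, a(vowel)+7=h, u(vowel)+7=b, c(cons)+2=e, e(vowel)+7=l.

uhbel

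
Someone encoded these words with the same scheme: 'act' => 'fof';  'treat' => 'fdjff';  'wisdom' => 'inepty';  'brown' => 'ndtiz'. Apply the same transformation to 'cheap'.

Two shifts are in play — +5 for a/e/i/o/u, +12 for every other letter.
For cheap: c(cons)+12=o, h(cons)+12=t, e(vowel)+5=j, a(vowel)+5=f, p(cons)+12=b.

otjfb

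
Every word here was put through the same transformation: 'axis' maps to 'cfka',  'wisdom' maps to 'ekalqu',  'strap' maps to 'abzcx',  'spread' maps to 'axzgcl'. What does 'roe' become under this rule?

Two shifts are in play — +2 for a/e/i/o/u, +8 for every other letter.
For roe: r(cons)+8=z, o(vowel)+2=q, e(vowel)+2=g.

zqg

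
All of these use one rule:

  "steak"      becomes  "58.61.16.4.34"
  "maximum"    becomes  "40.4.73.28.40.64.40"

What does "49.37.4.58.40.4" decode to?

s(#19)→58 and t(#20)→61: differences scale by 3, so n = 3·pos + 1. Each letter becomes 3×(its alphabet position, a=1..z=26) + 1.
Undoing it on 49.37.4.58.40.4: 49→(49−1)÷3=16=p, 37→(37−1)÷3=12=l, 4→(4−1)÷3=1=a, 58→(58−1)÷3=19=s, 40→(40−1)÷3=13=m, 4→(4−1)÷3=1=a.

plasma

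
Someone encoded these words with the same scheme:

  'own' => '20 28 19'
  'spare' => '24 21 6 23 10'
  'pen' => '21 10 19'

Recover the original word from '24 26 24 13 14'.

o is letter #15 and maps to 20: an offset of 5. Each letter is replaced by its alphabet position (a=1..z=26) + 5.
Decoding 24 26 24 13 14: 24→(24−5)÷1=19=s, 26→(26−5)÷1=21=u, 24→(24−5)÷1=19=s, 13→(13−5)÷1=8=h, 14→(14−5)÷1=9=i.

sushi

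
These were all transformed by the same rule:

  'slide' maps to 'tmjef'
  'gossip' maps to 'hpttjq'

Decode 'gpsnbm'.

Compare letters: s→t is +1, l→m is +1, i→j is +1 — a constant shift. This is a Caesar cipher with shift 1.
Decoding gpsnbm: g−1=f, p−1=o, s−1=r, n−1=m, b−1=a, m−1=l.

formal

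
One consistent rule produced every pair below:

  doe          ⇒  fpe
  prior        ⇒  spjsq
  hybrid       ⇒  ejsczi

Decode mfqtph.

gospel

The output letters match the input read backwards, each shifted +1: doe reversed is eod. The word is reversed, then every letter is shifted forward by 1.
Decoding mfqtph: shift back: m−1=l, f−1=e, q−1=p, t−1=s, p−1=o, h−1=g → lepsog; then reverse → gospel.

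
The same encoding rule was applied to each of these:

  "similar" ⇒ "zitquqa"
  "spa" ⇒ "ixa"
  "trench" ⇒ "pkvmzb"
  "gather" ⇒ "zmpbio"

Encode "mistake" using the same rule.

msibaqu

The output letters match the input read backwards, each shifted +8: similar reversed is ralimis. Read the word backwards and shift each letter +8.
On mistake: reverse → ekatsim; then shift: e+8=m, k+8=s, a+8=i, t+8=b, s+8=a, i+8=q, m+8=u.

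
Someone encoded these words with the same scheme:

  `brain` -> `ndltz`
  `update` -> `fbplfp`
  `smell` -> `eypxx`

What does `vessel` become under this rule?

hpeepx

The shift depends on letter class: consonant b→n is +12, but vowel a→l is +11. Two shifts are in play — +11 for a/e/i/o/u, +12 for every other letter.
On vessel: v(cons)+12=h, e(vowel)+11=p, s(cons)+12=e, s(cons)+12=e, e(vowel)+11=p, l(cons)+12=x.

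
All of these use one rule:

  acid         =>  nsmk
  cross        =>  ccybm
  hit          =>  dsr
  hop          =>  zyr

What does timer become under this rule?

bowsd

The output letters match the input read backwards, each shifted +10: acid reversed is dica. Read the word backwards and shift each letter +10.
For timer: reverse → remit; then shift: r+10=b, e+10=o, m+10=w, i+10=s, t+10=d.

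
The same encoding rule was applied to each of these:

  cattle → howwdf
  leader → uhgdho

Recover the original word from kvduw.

The output letters match the input read backwards, each shifted +3: cattle reversed is elttac. Two steps: reverse the string, then apply a Caesar shift of +3.
Reversing it on kvduw: shift back: k−3=h, v−3=s, d−3=a, u−3=r, w−3=t → hsart; then reverse → trash.

trash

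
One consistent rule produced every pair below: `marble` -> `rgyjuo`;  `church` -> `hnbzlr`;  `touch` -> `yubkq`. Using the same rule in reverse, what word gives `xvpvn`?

spine

In marble: m→r is +5, a→g is +6, r→y is +7, b→j is +8 — the shift increases by 1 each position. Letter i (0-indexed) is shifted by i+5, so successive shifts are 5, 6, 7, ….
Reversing it on xvpvn: x−5=s, v−6=p, p−7=i, v−8=n, n−9=e.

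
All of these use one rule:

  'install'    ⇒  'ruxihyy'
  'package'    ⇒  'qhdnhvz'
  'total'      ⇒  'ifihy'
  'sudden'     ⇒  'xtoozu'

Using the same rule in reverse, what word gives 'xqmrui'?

sprint

i(8)→r(17) and n(13)→u(20) fit y≡11x+7 (mod 26); the inverse of 11 mod 26 is 19. Each letter's alphabet position (a=0..z=25) is mapped through 11·x+7 mod 26 — an affine cipher.
Reversing it on xqmrui: x(23)→19·(23−7)≡18=s; q(16)→19·(16−7)≡15=p; m(12)→19·(12−7)≡17=r; r(17)→19·(17−7)≡8=i; u(20)→19·(20−7)≡13=n; i(8)→19·(8−7)≡19=t (all mod 26).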